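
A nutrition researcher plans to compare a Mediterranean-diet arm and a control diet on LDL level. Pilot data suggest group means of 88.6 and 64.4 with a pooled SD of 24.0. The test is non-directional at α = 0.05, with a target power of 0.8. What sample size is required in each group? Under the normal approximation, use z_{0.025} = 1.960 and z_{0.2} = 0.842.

n = 16 per group

Cohen's d = |M₁ − M₂| / SD_pooled = |88.6 − 64.4| / 24.0 = 24.2 / 24.0 = 1.008.
For two independent groups with equal n: n = 2·((z_{α/2} + z_β) / d)².
z_{α/2} + z_β = 1.960 + 0.842 = 2.802.
n = 2 × (2.802 / 1.008)² = 2 × 2.780² = 2 × 7.73 = 15.5.
Round up to the next whole participant.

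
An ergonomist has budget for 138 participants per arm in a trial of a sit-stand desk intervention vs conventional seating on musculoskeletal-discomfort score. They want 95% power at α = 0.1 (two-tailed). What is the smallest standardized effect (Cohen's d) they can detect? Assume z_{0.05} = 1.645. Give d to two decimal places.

For two independent groups of n = 138 each: d_min = (z_{α/2} + z_β)·√(2/n).
z-sum = 1.645 + 1.645 = 3.290.
d_min = 3.290 × √(2/138) = 3.290 × 0.1204 = 0.396.

d_min ≈ 0.40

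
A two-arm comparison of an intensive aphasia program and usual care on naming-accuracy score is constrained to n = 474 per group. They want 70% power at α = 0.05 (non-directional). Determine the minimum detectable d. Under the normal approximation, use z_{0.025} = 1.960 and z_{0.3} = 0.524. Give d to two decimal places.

d_min ≈ 0.16

For two independent groups of n = 474 each: d_min = (z_{α/2} + z_β)·√(2/n).
z-sum = 1.960 + 0.524 = 2.484.
d_min = 2.484 × √(2/474) = 2.484 × 0.0650 = 0.161.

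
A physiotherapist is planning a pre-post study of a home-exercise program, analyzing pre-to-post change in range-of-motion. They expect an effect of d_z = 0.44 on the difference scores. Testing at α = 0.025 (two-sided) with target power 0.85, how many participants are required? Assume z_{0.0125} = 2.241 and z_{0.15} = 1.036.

n = 56 pairs

For a paired (one-sample on differences) test: n = ((z_{α/2} + z_β) / d)².
z_{α/2} + z_β = 2.241 + 1.036 = 3.277.
n = (3.277 / 0.44)² = 7.448² = 55.47.
Round up.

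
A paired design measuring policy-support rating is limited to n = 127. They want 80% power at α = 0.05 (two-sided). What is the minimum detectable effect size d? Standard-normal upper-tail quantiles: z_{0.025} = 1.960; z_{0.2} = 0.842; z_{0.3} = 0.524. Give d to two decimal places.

For a single sample (or paired design) of n = 127: d_min = (z_{α/2} + z_β)/√n.
z-sum = 1.960 + 0.842 = 2.802.
d_min = 2.802 / √127 = 2.802 / 11.269 = 0.249.

d_min ≈ 0.25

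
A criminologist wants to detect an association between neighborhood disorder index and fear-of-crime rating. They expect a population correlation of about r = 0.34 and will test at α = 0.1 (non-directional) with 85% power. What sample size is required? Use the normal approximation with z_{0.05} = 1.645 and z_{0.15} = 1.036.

Fisher's z: C = ½·ln((1+r)/(1−r)) = ½·ln(2.0303) = 0.3541.
n = ((z_{α/2} + z_β)/C)² + 3.
(1.645 + 1.036) / 0.3541 = 2.681 / 0.3541 = 7.571.
n = 7.571² + 3 = 57.32 + 3 = 60.3.
Round up.

n = 61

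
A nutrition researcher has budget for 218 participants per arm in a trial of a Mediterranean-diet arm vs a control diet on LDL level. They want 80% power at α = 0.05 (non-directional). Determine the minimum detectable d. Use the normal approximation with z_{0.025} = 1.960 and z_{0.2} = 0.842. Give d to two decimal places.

d_min ≈ 0.27

For two independent groups of n = 218 each: d_min = (z_{α/2} + z_β)·√(2/n).
z-sum = 1.960 + 0.842 = 2.802.
d_min = 2.802 × √(2/218) = 2.802 × 0.0958 = 0.268.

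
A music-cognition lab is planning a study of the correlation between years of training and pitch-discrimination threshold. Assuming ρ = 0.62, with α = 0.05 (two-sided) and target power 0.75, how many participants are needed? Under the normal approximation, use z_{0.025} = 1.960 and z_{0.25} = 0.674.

Fisher's z: C = ½·ln((1+r)/(1−r)) = ½·ln(4.2632) = 0.7250.
n = ((z_{α/2} + z_β)/C)² + 3.
(1.960 + 0.674) / 0.7250 = 2.634 / 0.7250 = 3.633.
n = 3.633² + 3 = 13.20 + 3 = 16.2.
Round up.

n = 17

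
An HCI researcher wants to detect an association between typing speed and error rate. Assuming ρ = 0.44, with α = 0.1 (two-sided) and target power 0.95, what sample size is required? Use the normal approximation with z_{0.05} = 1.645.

Fisher's z: C = ½·ln((1+r)/(1−r)) = ½·ln(2.5714) = 0.4722.
n = ((z_{α/2} + z_β)/C)² + 3.
(1.645 + 1.645) / 0.4722 = 3.290 / 0.4722 = 6.967.
n = 6.967² + 3 = 48.54 + 3 = 51.5.
Round up.

n = 52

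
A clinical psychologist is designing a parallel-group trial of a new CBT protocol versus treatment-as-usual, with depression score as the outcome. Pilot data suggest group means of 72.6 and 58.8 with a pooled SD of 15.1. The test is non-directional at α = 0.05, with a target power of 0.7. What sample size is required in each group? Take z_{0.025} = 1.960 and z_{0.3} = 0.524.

Cohen's d = |M₁ − M₂| / SD_pooled = |72.6 − 58.8| / 15.1 = 13.8 / 15.1 = 0.914.
For two independent groups with equal n: n = 2·((z_{α/2} + z_β) / d)².
z_{α/2} + z_β = 1.960 + 0.524 = 2.484.
n = 2 × (2.484 / 0.914)² = 2 × 2.718² = 2 × 7.39 = 14.8.
Round up to the next whole participant.

n = 15 per group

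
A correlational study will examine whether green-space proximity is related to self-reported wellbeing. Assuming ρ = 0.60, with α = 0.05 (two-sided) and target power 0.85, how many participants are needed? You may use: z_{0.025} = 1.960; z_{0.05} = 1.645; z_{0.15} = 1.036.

n = 22

Fisher's z: C = ½·ln((1+r)/(1−r)) = ½·ln(4.0000) = 0.6931.
n = ((z_{α/2} + z_β)/C)² + 3.
(1.960 + 1.036) / 0.6931 = 2.996 / 0.6931 = 4.323.
n = 4.323² + 3 = 18.68 + 3 = 21.7.
Round up.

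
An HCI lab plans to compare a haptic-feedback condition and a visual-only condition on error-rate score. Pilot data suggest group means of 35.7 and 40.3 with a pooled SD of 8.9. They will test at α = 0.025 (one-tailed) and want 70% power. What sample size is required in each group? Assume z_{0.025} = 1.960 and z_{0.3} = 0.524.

n = 47 per group

Cohen's d = |M₁ − M₂| / SD_pooled = |35.7 − 40.3| / 8.9 = 4.6 / 8.9 = 0.517.
For two independent groups with equal n: n = 2·((z_{α} + z_β) / d)².
z_{α} + z_β = 1.960 + 0.524 = 2.484.
n = 2 × (2.484 / 0.517)² = 2 × 4.805² = 2 × 23.08 = 46.2.
Round up to the next whole participant.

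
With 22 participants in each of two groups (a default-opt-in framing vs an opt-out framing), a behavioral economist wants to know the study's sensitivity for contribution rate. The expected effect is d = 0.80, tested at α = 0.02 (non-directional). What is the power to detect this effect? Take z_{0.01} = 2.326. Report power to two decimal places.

power ≈ 0.63

For two equal groups, power = Φ(d·√(n/2) − z_{α/2}).
d·√(n/2) = 0.80 × √(22/2) = 0.80 × 3.317 = 2.653.
z_β = 2.653 − 2.326 = 0.327.
Power = Φ(0.327) = 0.628.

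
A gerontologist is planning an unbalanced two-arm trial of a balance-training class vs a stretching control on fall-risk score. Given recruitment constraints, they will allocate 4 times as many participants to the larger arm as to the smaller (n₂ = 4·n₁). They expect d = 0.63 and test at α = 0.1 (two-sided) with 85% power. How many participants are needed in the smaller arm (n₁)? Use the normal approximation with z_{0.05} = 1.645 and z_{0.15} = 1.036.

n₁ = 23

With allocation ratio k = n₂/n₁ = 4, Var(x̄₁−x̄₂) = σ²(1/n₁ + 1/(k·n₁)) = σ²·(k+1)/(k·n₁).
So n₁ = (1 + 1/k)·((z_{α/2} + z_β)/d)² = 1.250 × (2.681/0.63)².
n₁ = 1.250 × 18.11 = 22.6.
Round up: n₁ = 23, giving n₂ = 4 × 23 = 92.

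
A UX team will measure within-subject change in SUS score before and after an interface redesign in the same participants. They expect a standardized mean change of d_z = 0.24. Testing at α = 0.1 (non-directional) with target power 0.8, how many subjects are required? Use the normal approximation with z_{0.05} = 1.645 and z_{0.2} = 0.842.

For a paired (one-sample on differences) test: n = ((z_{α/2} + z_β) / d)².
z_{α/2} + z_β = 1.645 + 0.842 = 2.487.
n = (2.487 / 0.24)² = 10.363² = 107.38.
Round up.

n = 108 pairs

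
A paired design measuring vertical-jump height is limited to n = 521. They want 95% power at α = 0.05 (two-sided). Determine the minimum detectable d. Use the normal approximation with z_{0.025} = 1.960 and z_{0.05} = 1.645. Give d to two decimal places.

d_min ≈ 0.16

For a single sample (or paired design) of n = 521: d_min = (z_{α/2} + z_β)/√n.
z-sum = 1.960 + 1.645 = 3.605.
d_min = 3.605 / √521 = 3.605 / 22.825 = 0.158.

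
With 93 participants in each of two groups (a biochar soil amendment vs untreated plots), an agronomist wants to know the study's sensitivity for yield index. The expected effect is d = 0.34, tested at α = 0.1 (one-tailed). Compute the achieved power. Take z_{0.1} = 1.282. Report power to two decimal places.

For two equal groups, power = Φ(d·√(n/2) − z_{α}).
d·√(n/2) = 0.34 × √(93/2) = 0.34 × 6.819 = 2.318.
z_β = 2.318 − 1.282 = 1.036.
Power = Φ(1.036) = 0.850.

power ≈ 0.85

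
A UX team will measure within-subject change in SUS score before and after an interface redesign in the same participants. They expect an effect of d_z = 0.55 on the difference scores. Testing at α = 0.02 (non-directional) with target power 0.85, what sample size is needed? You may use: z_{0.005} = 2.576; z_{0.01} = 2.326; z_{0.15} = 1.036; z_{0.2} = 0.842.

For a paired (one-sample on differences) test: n = ((z_{α/2} + z_β) / d)².
z_{α/2} + z_β = 2.326 + 1.036 = 3.362.
n = (3.362 / 0.55)² = 6.113² = 37.37.
Round up.

n = 38 pairs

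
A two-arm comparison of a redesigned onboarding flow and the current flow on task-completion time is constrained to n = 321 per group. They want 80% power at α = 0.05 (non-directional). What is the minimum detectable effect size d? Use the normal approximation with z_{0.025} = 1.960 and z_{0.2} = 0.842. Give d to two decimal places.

d_min ≈ 0.22

For two independent groups of n = 321 each: d_min = (z_{α/2} + z_β)·√(2/n).
z-sum = 1.960 + 0.842 = 2.802.
d_min = 2.802 × √(2/321) = 2.802 × 0.0789 = 0.221.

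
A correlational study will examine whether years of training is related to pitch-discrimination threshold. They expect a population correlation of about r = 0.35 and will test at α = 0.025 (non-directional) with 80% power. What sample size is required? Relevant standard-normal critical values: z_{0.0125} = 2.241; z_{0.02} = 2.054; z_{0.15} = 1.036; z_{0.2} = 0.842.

n = 75

Fisher's z: C = ½·ln((1+r)/(1−r)) = ½·ln(2.0769) = 0.3654.
n = ((z_{α/2} + z_β)/C)² + 3.
(2.241 + 0.842) / 0.3654 = 3.083 / 0.3654 = 8.437.
n = 8.437² + 3 = 71.19 + 3 = 74.2.
Round up.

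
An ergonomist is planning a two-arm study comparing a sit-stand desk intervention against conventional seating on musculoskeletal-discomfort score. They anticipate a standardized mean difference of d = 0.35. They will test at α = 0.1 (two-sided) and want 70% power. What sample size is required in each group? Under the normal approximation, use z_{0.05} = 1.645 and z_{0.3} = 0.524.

For two independent groups with equal n: n = 2·((z_{α/2} + z_β) / d)².
z_{α/2} + z_β = 1.645 + 0.524 = 2.169.
n = 2 × (2.169 / 0.35)² = 2 × 6.197² = 2 × 38.40 = 76.8.
Round up to the next whole participant.

n = 77 per group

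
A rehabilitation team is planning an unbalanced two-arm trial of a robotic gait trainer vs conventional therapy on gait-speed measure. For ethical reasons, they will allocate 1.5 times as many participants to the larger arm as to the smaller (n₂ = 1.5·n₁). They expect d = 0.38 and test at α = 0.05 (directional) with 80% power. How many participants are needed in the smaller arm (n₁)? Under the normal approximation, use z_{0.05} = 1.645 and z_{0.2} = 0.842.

With allocation ratio k = n₂/n₁ = 1.5, Var(x̄₁−x̄₂) = σ²(1/n₁ + 1/(k·n₁)) = σ²·(k+1)/(k·n₁).
So n₁ = (1 + 1/k)·((z_{α} + z_β)/d)² = 1.667 × (2.487/0.38)².
n₁ = 1.667 × 42.83 = 71.4.
Round up: n₁ = 72, giving n₂ = 1.5 × 72 = 108.

n₁ = 72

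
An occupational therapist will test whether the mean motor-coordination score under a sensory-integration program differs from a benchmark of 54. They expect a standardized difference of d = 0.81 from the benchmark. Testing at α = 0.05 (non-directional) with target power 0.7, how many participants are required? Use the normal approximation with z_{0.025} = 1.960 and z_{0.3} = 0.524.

n = 10

For a one-sample test: n = ((z_{α/2} + z_β) / d)².
z_{α/2} + z_β = 1.960 + 0.524 = 2.484.
n = (2.484 / 0.81)² = 3.067² = 9.40.
Round up.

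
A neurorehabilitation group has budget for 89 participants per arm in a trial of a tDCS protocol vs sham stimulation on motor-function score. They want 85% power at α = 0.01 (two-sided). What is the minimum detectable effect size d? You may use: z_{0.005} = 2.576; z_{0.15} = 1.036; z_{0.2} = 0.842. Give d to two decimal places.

d_min ≈ 0.54

For two independent groups of n = 89 each: d_min = (z_{α/2} + z_β)·√(2/n).
z-sum = 2.576 + 1.036 = 3.612.
d_min = 3.612 × √(2/89) = 3.612 × 0.1499 = 0.541.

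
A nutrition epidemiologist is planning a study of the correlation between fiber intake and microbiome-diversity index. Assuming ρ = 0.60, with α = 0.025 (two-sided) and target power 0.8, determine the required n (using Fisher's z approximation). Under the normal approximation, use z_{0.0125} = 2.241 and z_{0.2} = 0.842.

n = 23

Fisher's z: C = ½·ln((1+r)/(1−r)) = ½·ln(4.0000) = 0.6931.
n = ((z_{α/2} + z_β)/C)² + 3.
(2.241 + 0.842) / 0.6931 = 3.083 / 0.6931 = 4.448.
n = 4.448² + 3 = 19.79 + 3 = 22.8.
Round up.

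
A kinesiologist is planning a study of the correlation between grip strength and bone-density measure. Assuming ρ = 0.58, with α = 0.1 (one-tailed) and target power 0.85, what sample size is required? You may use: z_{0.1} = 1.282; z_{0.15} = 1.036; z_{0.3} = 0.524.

n = 16

Fisher's z: C = ½·ln((1+r)/(1−r)) = ½·ln(3.7619) = 0.6625.
n = ((z_{α} + z_β)/C)² + 3.
(1.282 + 1.036) / 0.6625 = 2.318 / 0.6625 = 3.499.
n = 3.499² + 3 = 12.24 + 3 = 15.2.
Round up.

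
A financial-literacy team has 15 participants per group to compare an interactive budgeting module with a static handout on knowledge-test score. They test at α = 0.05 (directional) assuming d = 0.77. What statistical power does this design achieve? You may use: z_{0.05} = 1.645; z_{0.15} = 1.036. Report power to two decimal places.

For two equal groups, power = Φ(d·√(n/2) − z_{α}).
d·√(n/2) = 0.77 × √(15/2) = 0.77 × 2.739 = 2.109.
z_β = 2.109 − 1.645 = 0.464.
Power = Φ(0.464) = 0.679.

power ≈ 0.68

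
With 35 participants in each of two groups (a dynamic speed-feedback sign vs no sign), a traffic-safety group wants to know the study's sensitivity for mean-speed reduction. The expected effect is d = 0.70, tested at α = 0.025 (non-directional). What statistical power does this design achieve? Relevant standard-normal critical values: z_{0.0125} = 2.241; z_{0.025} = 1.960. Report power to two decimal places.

power ≈ 0.75

For two equal groups, power = Φ(d·√(n/2) − z_{α/2}).
d·√(n/2) = 0.70 × √(35/2) = 0.70 × 4.183 = 2.928.
z_β = 2.928 − 2.241 = 0.687.
Power = Φ(0.687) = 0.754.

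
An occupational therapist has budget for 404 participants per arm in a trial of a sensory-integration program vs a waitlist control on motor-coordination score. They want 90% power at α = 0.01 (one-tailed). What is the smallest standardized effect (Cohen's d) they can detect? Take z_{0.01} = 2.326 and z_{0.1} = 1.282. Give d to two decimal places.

d_min ≈ 0.25

For two independent groups of n = 404 each: d_min = (z_{α} + z_β)·√(2/n).
z-sum = 2.326 + 1.282 = 3.608.
d_min = 3.608 × √(2/404) = 3.608 × 0.0704 = 0.254.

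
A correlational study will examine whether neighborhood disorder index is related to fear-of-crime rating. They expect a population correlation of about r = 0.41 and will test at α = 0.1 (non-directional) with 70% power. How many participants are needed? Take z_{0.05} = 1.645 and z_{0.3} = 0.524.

Fisher's z: C = ½·ln((1+r)/(1−r)) = ½·ln(2.3898) = 0.4356.
n = ((z_{α/2} + z_β)/C)² + 3.
(1.645 + 0.524) / 0.4356 = 2.169 / 0.4356 = 4.979.
n = 4.979² + 3 = 24.79 + 3 = 27.8.
Round up.

n = 28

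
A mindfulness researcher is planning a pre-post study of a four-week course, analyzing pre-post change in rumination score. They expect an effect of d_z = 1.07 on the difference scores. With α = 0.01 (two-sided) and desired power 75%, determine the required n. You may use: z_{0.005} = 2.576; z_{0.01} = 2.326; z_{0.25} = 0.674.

n = 10 pairs

For a paired (one-sample on differences) test: n = ((z_{α/2} + z_β) / d)².
z_{α/2} + z_β = 2.576 + 0.674 = 3.250.
n = (3.250 / 1.07)² = 3.037² = 9.23.
Round up.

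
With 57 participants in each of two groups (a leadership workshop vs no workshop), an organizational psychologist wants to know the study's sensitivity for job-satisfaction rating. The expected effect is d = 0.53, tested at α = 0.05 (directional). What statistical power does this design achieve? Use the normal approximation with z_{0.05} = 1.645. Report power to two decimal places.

power ≈ 0.88

For two equal groups, power = Φ(d·√(n/2) − z_{α}).
d·√(n/2) = 0.53 × √(57/2) = 0.53 × 5.339 = 2.829.
z_β = 2.829 − 1.645 = 1.184.
Power = Φ(1.184) = 0.882.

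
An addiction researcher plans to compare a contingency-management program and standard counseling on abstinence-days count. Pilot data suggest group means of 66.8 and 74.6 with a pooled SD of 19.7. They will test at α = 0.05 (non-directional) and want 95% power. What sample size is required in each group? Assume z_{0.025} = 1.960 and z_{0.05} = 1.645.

n = 166 per group

Cohen's d = |M₁ − M₂| / SD_pooled = |66.8 − 74.6| / 19.7 = 7.8 / 19.7 = 0.396.
For two independent groups with equal n: n = 2·((z_{α/2} + z_β) / d)².
z_{α/2} + z_β = 1.960 + 1.645 = 3.605.
n = 2 × (3.605 / 0.396)² = 2 × 9.104² = 2 × 82.87 = 165.7.
Round up to the next whole participant.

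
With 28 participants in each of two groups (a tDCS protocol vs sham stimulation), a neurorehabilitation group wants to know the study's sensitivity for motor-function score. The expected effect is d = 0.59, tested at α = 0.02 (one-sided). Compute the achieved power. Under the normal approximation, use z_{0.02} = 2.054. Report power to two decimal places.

For two equal groups, power = Φ(d·√(n/2) − z_{α}).
d·√(n/2) = 0.59 × √(28/2) = 0.59 × 3.742 = 2.208.
z_β = 2.208 − 2.054 = 0.154.
Power = Φ(0.154) = 0.561.

power ≈ 0.56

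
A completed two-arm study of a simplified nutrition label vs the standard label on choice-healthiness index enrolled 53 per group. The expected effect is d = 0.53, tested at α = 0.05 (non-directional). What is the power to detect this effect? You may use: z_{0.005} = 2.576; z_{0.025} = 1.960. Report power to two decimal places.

For two equal groups, power = Φ(d·√(n/2) − z_{α/2}).
d·√(n/2) = 0.53 × √(53/2) = 0.53 × 5.148 = 2.728.
z_β = 2.728 − 1.960 = 0.768.
Power = Φ(0.768) = 0.779.

power ≈ 0.78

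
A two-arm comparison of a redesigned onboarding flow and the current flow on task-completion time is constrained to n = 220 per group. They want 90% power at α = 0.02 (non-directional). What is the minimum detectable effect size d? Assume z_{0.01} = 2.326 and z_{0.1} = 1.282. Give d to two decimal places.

d_min ≈ 0.34

For two independent groups of n = 220 each: d_min = (z_{α/2} + z_β)·√(2/n).
z-sum = 2.326 + 1.282 = 3.608.
d_min = 3.608 × √(2/220) = 3.608 × 0.0953 = 0.344.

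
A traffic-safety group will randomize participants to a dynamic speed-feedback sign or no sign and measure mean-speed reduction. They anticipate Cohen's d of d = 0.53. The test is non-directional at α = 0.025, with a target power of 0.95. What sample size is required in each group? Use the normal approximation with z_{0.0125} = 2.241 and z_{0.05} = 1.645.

For two independent groups with equal n: n = 2·((z_{α/2} + z_β) / d)².
z_{α/2} + z_β = 2.241 + 1.645 = 3.886.
n = 2 × (3.886 / 0.53)² = 2 × 7.332² = 2 × 53.76 = 107.5.
Round up to the next whole participant.

n = 108 per group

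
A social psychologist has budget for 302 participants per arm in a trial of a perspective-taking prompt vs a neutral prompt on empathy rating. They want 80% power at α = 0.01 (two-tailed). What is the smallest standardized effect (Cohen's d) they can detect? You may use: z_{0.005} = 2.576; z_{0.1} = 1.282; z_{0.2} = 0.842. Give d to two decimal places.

d_min ≈ 0.28

For two independent groups of n = 302 each: d_min = (z_{α/2} + z_β)·√(2/n).
z-sum = 2.576 + 0.842 = 3.418.
d_min = 3.418 × √(2/302) = 3.418 × 0.0814 = 0.278.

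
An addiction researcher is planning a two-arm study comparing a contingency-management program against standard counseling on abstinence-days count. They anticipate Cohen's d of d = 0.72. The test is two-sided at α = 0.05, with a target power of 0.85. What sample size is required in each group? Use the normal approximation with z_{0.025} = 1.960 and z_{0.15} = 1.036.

For two independent groups with equal n: n = 2·((z_{α/2} + z_β) / d)².
z_{α/2} + z_β = 1.960 + 1.036 = 2.996.
n = 2 × (2.996 / 0.72)² = 2 × 4.161² = 2 × 17.31 = 34.6.
Round up to the next whole participant.

n = 35 per group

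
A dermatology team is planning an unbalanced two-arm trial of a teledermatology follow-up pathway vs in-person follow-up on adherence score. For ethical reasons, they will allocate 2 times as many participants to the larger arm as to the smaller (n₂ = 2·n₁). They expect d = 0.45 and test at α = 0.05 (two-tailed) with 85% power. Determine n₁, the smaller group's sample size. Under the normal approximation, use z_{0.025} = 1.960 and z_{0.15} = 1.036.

With allocation ratio k = n₂/n₁ = 2, Var(x̄₁−x̄₂) = σ²(1/n₁ + 1/(k·n₁)) = σ²·(k+1)/(k·n₁).
So n₁ = (1 + 1/k)·((z_{α/2} + z_β)/d)² = 1.500 × (2.996/0.45)².
n₁ = 1.500 × 44.33 = 66.5.
Round up: n₁ = 67, giving n₂ = 2 × 67 = 134.

n₁ = 67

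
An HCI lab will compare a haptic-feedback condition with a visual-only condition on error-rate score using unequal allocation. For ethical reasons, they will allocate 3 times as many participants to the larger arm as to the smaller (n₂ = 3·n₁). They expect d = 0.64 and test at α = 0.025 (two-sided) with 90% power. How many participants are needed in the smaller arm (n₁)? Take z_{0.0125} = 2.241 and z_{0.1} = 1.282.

With allocation ratio k = n₂/n₁ = 3, Var(x̄₁−x̄₂) = σ²(1/n₁ + 1/(k·n₁)) = σ²·(k+1)/(k·n₁).
So n₁ = (1 + 1/k)·((z_{α/2} + z_β)/d)² = 1.333 × (3.523/0.64)².
n₁ = 1.333 × 30.30 = 40.4.
Round up: n₁ = 41, giving n₂ = 3 × 41 = 123.

n₁ = 41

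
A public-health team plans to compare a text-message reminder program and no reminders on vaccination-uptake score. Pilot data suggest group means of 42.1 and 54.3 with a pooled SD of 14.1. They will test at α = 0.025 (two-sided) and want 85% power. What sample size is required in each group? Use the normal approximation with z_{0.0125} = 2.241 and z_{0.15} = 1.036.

n = 29 per group

Cohen's d = |M₁ − M₂| / SD_pooled = |42.1 − 54.3| / 14.1 = 12.2 / 14.1 = 0.865.
For two independent groups with equal n: n = 2·((z_{α/2} + z_β) / d)².
z_{α/2} + z_β = 2.241 + 1.036 = 3.277.
n = 2 × (3.277 / 0.865)² = 2 × 3.788² = 2 × 14.35 = 28.7.
Round up to the next whole participant.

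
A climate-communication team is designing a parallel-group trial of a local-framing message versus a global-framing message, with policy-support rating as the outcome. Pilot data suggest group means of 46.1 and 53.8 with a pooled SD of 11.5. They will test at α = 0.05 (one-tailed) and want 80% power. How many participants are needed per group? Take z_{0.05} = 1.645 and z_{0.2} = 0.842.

n = 28 per group

Cohen's d = |M₁ − M₂| / SD_pooled = |46.1 − 53.8| / 11.5 = 7.7 / 11.5 = 0.670.
For two independent groups with equal n: n = 2·((z_{α} + z_β) / d)².
z_{α} + z_β = 1.645 + 0.842 = 2.487.
n = 2 × (2.487 / 0.670)² = 2 × 3.712² = 2 × 13.78 = 27.6.
Round up to the next whole participant.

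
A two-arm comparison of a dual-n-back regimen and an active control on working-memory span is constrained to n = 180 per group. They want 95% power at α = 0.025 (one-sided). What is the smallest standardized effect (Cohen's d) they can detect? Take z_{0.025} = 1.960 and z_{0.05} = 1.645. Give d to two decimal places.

d_min ≈ 0.38

For two independent groups of n = 180 each: d_min = (z_{α} + z_β)·√(2/n).
z-sum = 1.960 + 1.645 = 3.605.
d_min = 3.605 × √(2/180) = 3.605 × 0.1054 = 0.380.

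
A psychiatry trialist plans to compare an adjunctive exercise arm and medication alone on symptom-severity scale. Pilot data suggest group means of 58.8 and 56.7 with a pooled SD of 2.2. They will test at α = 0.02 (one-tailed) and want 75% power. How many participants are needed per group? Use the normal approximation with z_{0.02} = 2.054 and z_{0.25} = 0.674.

n = 17 per group

Cohen's d = |M₁ − M₂| / SD_pooled = |58.8 − 56.7| / 2.2 = 2.1 / 2.2 = 0.955.
For two independent groups with equal n: n = 2·((z_{α} + z_β) / d)².
z_{α} + z_β = 2.054 + 0.674 = 2.728.
n = 2 × (2.728 / 0.955)² = 2 × 2.857² = 2 × 8.16 = 16.3.
Round up to the next whole participant.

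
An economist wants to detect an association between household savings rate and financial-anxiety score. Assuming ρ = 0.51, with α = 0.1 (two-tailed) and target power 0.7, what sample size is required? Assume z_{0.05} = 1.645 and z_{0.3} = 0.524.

n = 18

Fisher's z: C = ½·ln((1+r)/(1−r)) = ½·ln(3.0816) = 0.5627.
n = ((z_{α/2} + z_β)/C)² + 3.
(1.645 + 0.524) / 0.5627 = 2.169 / 0.5627 = 3.855.
n = 3.855² + 3 = 14.86 + 3 = 17.9.
Round up.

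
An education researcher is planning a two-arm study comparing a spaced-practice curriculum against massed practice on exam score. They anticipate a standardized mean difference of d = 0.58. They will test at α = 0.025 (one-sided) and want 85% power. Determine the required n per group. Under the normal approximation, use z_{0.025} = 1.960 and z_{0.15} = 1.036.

n = 54 per group

For two independent groups with equal n: n = 2·((z_{α} + z_β) / d)².
z_{α} + z_β = 1.960 + 1.036 = 2.996.
n = 2 × (2.996 / 0.58)² = 2 × 5.166² = 2 × 26.68 = 53.4.
Round up to the next whole participant.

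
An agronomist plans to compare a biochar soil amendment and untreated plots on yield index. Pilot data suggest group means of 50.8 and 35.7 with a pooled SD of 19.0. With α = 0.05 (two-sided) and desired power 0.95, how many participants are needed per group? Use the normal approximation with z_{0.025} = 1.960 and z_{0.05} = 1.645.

Cohen's d = |M₁ − M₂| / SD_pooled = |50.8 − 35.7| / 19.0 = 15.1 / 19.0 = 0.795.
For two independent groups with equal n: n = 2·((z_{α/2} + z_β) / d)².
z_{α/2} + z_β = 1.960 + 1.645 = 3.605.
n = 2 × (3.605 / 0.795)² = 2 × 4.535² = 2 × 20.56 = 41.1.
Round up to the next whole participant.

n = 42 per group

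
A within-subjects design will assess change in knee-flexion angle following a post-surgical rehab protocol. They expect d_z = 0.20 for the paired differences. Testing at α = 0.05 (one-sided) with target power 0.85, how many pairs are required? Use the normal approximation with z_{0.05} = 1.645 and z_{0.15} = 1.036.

For a paired (one-sample on differences) test: n = ((z_{α} + z_β) / d)².
z_{α} + z_β = 1.645 + 1.036 = 2.681.
n = (2.681 / 0.20)² = 13.405² = 179.69.
Round up.

n = 180 pairs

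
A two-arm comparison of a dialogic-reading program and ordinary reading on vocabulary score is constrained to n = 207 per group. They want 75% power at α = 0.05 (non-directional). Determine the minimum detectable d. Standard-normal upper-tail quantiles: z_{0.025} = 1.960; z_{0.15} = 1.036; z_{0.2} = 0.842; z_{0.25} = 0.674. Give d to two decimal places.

For two independent groups of n = 207 each: d_min = (z_{α/2} + z_β)·√(2/n).
z-sum = 1.960 + 0.674 = 2.634.
d_min = 2.634 × √(2/207) = 2.634 × 0.0983 = 0.259.

d_min ≈ 0.26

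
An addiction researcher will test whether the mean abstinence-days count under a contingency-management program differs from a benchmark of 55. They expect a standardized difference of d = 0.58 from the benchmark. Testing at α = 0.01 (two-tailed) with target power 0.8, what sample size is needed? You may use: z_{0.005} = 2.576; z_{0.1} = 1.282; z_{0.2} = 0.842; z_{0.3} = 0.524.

For a one-sample test: n = ((z_{α/2} + z_β) / d)².
z_{α/2} + z_β = 2.576 + 0.842 = 3.418.
n = (3.418 / 0.58)² = 5.893² = 34.73.
Round up.

n = 35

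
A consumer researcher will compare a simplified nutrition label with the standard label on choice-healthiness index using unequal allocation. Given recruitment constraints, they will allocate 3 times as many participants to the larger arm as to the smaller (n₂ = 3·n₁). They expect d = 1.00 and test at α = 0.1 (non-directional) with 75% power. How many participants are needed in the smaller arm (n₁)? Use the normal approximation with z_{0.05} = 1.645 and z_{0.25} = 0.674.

With allocation ratio k = n₂/n₁ = 3, Var(x̄₁−x̄₂) = σ²(1/n₁ + 1/(k·n₁)) = σ²·(k+1)/(k·n₁).
So n₁ = (1 + 1/k)·((z_{α/2} + z_β)/d)² = 1.333 × (2.319/1.00)².
n₁ = 1.333 × 5.38 = 7.2.
Round up: n₁ = 8, giving n₂ = 3 × 8 = 24.

n₁ = 8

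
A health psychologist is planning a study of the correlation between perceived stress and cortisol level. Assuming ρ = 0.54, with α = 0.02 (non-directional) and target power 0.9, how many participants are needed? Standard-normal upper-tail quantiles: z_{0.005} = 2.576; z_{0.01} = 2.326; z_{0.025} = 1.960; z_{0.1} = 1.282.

n = 39

Fisher's z: C = ½·ln((1+r)/(1−r)) = ½·ln(3.3478) = 0.6042.
n = ((z_{α/2} + z_β)/C)² + 3.
(2.326 + 1.282) / 0.6042 = 3.608 / 0.6042 = 5.972.
n = 5.972² + 3 = 35.66 + 3 = 38.7.
Round up.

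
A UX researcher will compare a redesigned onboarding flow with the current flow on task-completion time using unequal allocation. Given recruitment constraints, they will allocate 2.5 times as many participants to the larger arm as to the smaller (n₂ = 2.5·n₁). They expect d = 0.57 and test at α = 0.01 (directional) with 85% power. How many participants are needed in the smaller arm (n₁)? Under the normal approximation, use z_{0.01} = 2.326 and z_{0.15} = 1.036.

n₁ = 49

With allocation ratio k = n₂/n₁ = 2.5, Var(x̄₁−x̄₂) = σ²(1/n₁ + 1/(k·n₁)) = σ²·(k+1)/(k·n₁).
So n₁ = (1 + 1/k)·((z_{α} + z_β)/d)² = 1.400 × (3.362/0.57)².
n₁ = 1.400 × 34.79 = 48.7.
Round up: n₁ = 49, giving n₂ = ⌈2.5 × 49⌉ = ⌈122.5⌉ = 123.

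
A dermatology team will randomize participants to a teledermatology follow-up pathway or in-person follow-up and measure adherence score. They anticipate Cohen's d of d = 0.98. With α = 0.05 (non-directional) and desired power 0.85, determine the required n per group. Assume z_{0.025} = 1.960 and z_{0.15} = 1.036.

For two independent groups with equal n: n = 2·((z_{α/2} + z_β) / d)².
z_{α/2} + z_β = 1.960 + 1.036 = 2.996.
n = 2 × (2.996 / 0.98)² = 2 × 3.057² = 2 × 9.35 = 18.7.
Round up to the next whole participant.

n = 19 per group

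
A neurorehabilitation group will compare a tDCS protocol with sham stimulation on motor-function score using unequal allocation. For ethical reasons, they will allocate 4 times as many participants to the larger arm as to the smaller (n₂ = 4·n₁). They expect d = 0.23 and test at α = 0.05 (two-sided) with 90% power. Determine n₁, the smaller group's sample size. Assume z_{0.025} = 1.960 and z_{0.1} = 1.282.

With allocation ratio k = n₂/n₁ = 4, Var(x̄₁−x̄₂) = σ²(1/n₁ + 1/(k·n₁)) = σ²·(k+1)/(k·n₁).
So n₁ = (1 + 1/k)·((z_{α/2} + z_β)/d)² = 1.250 × (3.242/0.23)².
n₁ = 1.250 × 198.69 = 248.4.
Round up: n₁ = 249, giving n₂ = 4 × 249 = 996.

n₁ = 249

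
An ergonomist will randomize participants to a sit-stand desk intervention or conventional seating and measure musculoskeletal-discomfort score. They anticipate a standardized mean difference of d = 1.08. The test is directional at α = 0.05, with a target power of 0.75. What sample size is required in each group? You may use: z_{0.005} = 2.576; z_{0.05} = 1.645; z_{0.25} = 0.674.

For two independent groups with equal n: n = 2·((z_{α} + z_β) / d)².
z_{α} + z_β = 1.645 + 0.674 = 2.319.
n = 2 × (2.319 / 1.08)² = 2 × 2.147² = 2 × 4.61 = 9.2.
Round up to the next whole participant.

n = 10 per group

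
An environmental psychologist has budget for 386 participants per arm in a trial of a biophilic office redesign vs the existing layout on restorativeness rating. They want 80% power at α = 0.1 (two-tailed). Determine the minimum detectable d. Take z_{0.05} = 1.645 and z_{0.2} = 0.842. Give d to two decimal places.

For two independent groups of n = 386 each: d_min = (z_{α/2} + z_β)·√(2/n).
z-sum = 1.645 + 0.842 = 2.487.
d_min = 2.487 × √(2/386) = 2.487 × 0.0720 = 0.179.

d_min ≈ 0.18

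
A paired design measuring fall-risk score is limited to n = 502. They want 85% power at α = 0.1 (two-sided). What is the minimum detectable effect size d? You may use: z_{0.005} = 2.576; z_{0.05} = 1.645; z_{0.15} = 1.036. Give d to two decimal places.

For a single sample (or paired design) of n = 502: d_min = (z_{α/2} + z_β)/√n.
z-sum = 1.645 + 1.036 = 2.681.
d_min = 2.681 / √502 = 2.681 / 22.405 = 0.120.

d_min ≈ 0.12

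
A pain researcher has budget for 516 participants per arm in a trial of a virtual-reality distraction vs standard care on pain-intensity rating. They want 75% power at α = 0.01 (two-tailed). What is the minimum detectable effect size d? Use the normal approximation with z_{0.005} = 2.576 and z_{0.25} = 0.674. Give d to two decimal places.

For two independent groups of n = 516 each: d_min = (z_{α/2} + z_β)·√(2/n).
z-sum = 2.576 + 0.674 = 3.250.
d_min = 3.250 × √(2/516) = 3.250 × 0.0623 = 0.202.

d_min ≈ 0.20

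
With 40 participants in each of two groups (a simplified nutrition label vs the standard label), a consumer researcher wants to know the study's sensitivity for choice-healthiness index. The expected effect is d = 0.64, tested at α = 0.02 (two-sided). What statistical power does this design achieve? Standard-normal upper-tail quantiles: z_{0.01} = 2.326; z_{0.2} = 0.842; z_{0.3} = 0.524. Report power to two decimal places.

For two equal groups, power = Φ(d·√(n/2) − z_{α/2}).
d·√(n/2) = 0.64 × √(40/2) = 0.64 × 4.472 = 2.862.
z_β = 2.862 − 2.326 = 0.536.
Power = Φ(0.536) = 0.704.

power ≈ 0.70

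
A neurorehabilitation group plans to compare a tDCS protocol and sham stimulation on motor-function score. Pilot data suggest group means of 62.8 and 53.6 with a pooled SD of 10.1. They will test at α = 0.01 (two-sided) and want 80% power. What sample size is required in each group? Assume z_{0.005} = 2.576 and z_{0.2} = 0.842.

Cohen's d = |M₁ − M₂| / SD_pooled = |62.8 − 53.6| / 10.1 = 9.2 / 10.1 = 0.911.
For two independent groups with equal n: n = 2·((z_{α/2} + z_β) / d)².
z_{α/2} + z_β = 2.576 + 0.842 = 3.418.
n = 2 × (3.418 / 0.911)² = 2 × 3.752² = 2 × 14.08 = 28.2.
Round up to the next whole participant.

n = 29 per group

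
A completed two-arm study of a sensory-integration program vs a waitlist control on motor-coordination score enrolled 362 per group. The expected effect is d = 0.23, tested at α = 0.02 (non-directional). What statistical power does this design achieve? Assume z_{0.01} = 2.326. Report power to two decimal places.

power ≈ 0.78

For two equal groups, power = Φ(d·√(n/2) − z_{α/2}).
d·√(n/2) = 0.23 × √(362/2) = 0.23 × 13.454 = 3.094.
z_β = 3.094 − 2.326 = 0.768.
Power = Φ(0.768) = 0.779.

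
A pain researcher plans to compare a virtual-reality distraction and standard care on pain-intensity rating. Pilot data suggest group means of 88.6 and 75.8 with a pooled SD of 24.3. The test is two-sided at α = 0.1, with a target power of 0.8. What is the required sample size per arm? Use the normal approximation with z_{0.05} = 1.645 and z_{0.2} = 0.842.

n = 45 per group

Cohen's d = |M₁ − M₂| / SD_pooled = |88.6 − 75.8| / 24.3 = 12.8 / 24.3 = 0.527.
For two independent groups with equal n: n = 2·((z_{α/2} + z_β) / d)².
z_{α/2} + z_β = 1.645 + 0.842 = 2.487.
n = 2 × (2.487 / 0.527)² = 2 × 4.719² = 2 × 22.27 = 44.5.
Round up to the next whole participant.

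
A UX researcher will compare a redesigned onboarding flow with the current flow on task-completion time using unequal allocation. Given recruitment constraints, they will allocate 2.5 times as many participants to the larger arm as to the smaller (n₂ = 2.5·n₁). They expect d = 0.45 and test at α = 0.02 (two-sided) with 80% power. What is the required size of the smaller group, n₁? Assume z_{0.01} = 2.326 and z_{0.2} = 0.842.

n₁ = 70

With allocation ratio k = n₂/n₁ = 2.5, Var(x̄₁−x̄₂) = σ²(1/n₁ + 1/(k·n₁)) = σ²·(k+1)/(k·n₁).
So n₁ = (1 + 1/k)·((z_{α/2} + z_β)/d)² = 1.400 × (3.168/0.45)².
n₁ = 1.400 × 49.56 = 69.4.
Round up: n₁ = 70, giving n₂ = 2.5 × 70 = 175.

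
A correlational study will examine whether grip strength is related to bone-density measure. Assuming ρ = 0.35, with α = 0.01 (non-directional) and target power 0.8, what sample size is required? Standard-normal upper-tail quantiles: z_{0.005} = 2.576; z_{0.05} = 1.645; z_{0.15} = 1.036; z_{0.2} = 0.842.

Fisher's z: C = ½·ln((1+r)/(1−r)) = ½·ln(2.0769) = 0.3654.
n = ((z_{α/2} + z_β)/C)² + 3.
(2.576 + 0.842) / 0.3654 = 3.418 / 0.3654 = 9.354.
n = 9.354² + 3 = 87.50 + 3 = 90.5.
Round up.

n = 91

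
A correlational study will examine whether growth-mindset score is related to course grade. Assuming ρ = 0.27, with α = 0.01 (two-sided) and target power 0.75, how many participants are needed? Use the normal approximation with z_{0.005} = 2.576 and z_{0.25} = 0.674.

n = 141

Fisher's z: C = ½·ln((1+r)/(1−r)) = ½·ln(1.7397) = 0.2769.
n = ((z_{α/2} + z_β)/C)² + 3.
(2.576 + 0.674) / 0.2769 = 3.250 / 0.2769 = 11.737.
n = 11.737² + 3 = 137.76 + 3 = 140.8.
Round up.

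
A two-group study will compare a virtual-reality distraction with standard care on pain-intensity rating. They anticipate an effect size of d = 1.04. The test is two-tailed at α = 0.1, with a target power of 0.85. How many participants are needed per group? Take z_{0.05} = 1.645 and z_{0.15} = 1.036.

n = 14 per group

For two independent groups with equal n: n = 2·((z_{α/2} + z_β) / d)².
z_{α/2} + z_β = 1.645 + 1.036 = 2.681.
n = 2 × (2.681 / 1.04)² = 2 × 2.578² = 2 × 6.65 = 13.3.
Round up to the next whole participant.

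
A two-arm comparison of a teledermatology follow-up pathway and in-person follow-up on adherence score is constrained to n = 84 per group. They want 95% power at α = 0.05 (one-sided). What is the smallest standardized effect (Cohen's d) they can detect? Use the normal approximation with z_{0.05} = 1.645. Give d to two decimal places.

d_min ≈ 0.51

For two independent groups of n = 84 each: d_min = (z_{α} + z_β)·√(2/n).
z-sum = 1.645 + 1.645 = 3.290.
d_min = 3.290 × √(2/84) = 3.290 × 0.1543 = 0.508.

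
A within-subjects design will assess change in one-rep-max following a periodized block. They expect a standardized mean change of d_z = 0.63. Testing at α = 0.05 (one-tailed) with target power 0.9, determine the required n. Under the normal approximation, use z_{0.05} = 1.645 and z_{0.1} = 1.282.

n = 22 pairs

For a paired (one-sample on differences) test: n = ((z_{α} + z_β) / d)².
z_{α} + z_β = 1.645 + 1.282 = 2.927.
n = (2.927 / 0.63)² = 4.646² = 21.59.
Round up.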